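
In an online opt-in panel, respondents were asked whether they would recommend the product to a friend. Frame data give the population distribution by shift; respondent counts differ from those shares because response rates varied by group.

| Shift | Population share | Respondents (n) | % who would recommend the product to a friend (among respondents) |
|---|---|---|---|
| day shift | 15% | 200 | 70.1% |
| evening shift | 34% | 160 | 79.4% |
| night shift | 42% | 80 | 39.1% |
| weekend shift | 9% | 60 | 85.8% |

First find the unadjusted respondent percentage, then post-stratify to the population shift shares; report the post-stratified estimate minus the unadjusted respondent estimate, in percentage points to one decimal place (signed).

Unadjusted (pooled respondent) estimate weights by respondent counts:
  (200/500)×70.1 + (160/500)×79.4 + (80/500)×39.1 + (60/500)×85.8 = 70%
Reweighting by population shift shares:
  0.15×70.1 + 0.34×79.4 + 0.42×39.1 + 0.09×85.8 = 61.655%
Difference = 61.655 − 70 = -8.345 pp.

-8.3 percentage points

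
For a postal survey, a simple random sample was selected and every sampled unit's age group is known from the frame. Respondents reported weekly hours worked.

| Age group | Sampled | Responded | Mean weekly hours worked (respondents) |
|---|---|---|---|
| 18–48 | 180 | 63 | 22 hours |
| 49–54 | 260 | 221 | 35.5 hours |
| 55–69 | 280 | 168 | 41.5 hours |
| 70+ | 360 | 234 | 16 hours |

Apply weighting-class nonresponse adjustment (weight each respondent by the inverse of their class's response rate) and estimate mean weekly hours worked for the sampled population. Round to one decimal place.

28.3

Response rates by class: 18–48 63/180 = 35%, 49–54 221/260 = 85%, 55–69 168/280 = 60%, 70+ 234/360 = 65%.
With weight = n_sampled/n_responded per class, the weighted class total is n_sampled:
  18–48: 180 × 22 = 3960
  49–54: 260 × 35.5 = 9230
  55–69: 280 × 41.5 = 11,620
  70+: 360 × 16 = 5760
Adjusted estimate = 30,570 / 1,080 = 28.3056 → 28.3.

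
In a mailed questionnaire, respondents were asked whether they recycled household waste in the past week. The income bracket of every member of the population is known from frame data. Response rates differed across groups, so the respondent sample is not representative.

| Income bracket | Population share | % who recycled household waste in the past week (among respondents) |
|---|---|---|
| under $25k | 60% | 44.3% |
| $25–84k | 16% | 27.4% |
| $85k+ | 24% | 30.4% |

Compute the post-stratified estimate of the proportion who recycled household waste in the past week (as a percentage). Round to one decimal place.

Post-stratification weights by population share, not respondent share:
  under $25k: 0.6 × 44.3 = 26.58
  $25–84k: 0.16 × 27.4 = 4.384
  $85k+: 0.24 × 30.4 = 7.296
Post-stratified estimate = 38.26 → 38.3%.

38.3%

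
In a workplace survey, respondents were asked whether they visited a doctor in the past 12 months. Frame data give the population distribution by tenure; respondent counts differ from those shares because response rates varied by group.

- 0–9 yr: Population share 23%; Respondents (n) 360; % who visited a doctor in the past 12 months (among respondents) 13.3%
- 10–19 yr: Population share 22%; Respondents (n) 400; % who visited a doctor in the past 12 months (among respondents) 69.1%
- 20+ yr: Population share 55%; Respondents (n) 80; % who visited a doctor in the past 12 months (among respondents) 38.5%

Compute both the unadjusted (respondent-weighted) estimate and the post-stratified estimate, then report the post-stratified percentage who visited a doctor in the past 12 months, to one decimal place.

Naive respondent-only estimate (weights = respondent counts):
  (360/840)×13.3 + (400/840)×69.1 + (80/840)×38.5 = 42.2714%
Reweighting by population tenure shares:
  0.23×13.3 + 0.22×69.1 + 0.55×38.5 = 39.436%

39.4%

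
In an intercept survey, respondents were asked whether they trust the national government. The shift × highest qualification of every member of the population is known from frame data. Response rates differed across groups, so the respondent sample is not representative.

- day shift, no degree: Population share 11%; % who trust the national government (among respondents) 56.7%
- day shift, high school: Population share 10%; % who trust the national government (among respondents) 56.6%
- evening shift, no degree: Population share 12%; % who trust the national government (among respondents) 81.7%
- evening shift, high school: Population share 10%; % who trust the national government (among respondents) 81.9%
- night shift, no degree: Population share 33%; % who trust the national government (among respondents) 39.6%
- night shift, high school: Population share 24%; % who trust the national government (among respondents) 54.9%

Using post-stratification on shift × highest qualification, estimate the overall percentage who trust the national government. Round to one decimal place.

56.1%

Weight each group's respondent value by its population share:
  day shift, no degree: 0.11 × 56.7 = 6.237
  day shift, high school: 0.1 × 56.6 = 5.66
  evening shift, no degree: 0.12 × 81.7 = 9.804
  evening shift, high school: 0.1 × 81.9 = 8.19
  night shift, no degree: 0.33 × 39.6 = 13.068
  night shift, high school: 0.24 × 54.9 = 13.176
Post-stratified estimate = 56.135 → 56.1%.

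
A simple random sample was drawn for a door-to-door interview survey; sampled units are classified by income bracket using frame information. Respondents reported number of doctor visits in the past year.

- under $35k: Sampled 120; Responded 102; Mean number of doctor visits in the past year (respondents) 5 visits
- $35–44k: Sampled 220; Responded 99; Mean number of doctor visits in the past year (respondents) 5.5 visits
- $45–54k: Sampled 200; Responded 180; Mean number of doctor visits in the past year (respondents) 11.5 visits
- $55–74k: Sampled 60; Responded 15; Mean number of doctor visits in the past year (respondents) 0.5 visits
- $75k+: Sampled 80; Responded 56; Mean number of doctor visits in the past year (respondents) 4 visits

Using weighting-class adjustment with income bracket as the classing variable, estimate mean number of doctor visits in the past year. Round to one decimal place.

6.6

Response rates by class: under $35k 102/120 = 85%, $35–44k 99/220 = 45%, $45–54k 180/200 = 90%, $55–74k 15/60 = 25%, $75k+ 56/80 = 70%.
Each respondent's weight = sampled/responded in their class; summing within a class gives n_sampled, so:
  under $35k: 120 × 5 = 600
  $35–44k: 220 × 5.5 = 1210
  $45–54k: 200 × 11.5 = 2300
  $55–74k: 60 × 0.5 = 30
  $75k+: 80 × 4 = 320
Adjusted estimate = 4460 / 680 = 6.55882 → 6.6.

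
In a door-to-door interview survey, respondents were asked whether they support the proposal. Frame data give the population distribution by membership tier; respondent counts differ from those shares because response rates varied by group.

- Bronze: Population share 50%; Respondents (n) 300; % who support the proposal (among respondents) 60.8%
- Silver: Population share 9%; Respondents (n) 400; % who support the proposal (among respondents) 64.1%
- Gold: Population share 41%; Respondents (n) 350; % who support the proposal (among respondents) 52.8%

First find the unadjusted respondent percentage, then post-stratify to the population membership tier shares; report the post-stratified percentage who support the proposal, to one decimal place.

Without adjustment, the pooled respondent share is:
  (300/1050)×60.8 + (400/1050)×64.1 + (350/1050)×52.8 = 59.3905%
Post-stratifying to population shares instead:
  0.5×60.8 + 0.09×64.1 + 0.41×52.8 = 57.817%

57.8%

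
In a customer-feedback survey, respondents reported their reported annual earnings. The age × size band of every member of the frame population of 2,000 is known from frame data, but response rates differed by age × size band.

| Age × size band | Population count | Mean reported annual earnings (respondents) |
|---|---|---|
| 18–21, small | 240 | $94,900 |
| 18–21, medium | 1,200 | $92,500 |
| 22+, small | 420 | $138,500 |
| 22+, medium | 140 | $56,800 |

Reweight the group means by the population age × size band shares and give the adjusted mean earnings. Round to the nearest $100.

$99,900

Reweight to the known age × size band distribution:
  18–21, small: (240/2,000) × 94,900 = 11,388
  18–21, medium: (1,200/2,000) × 92,500 = 55,500
  22+, small: (420/2,000) × 138,500 = 29,085
  22+, medium: (140/2,000) × 56,800 = 3976
Post-stratified estimate = 99,949 → $99,900.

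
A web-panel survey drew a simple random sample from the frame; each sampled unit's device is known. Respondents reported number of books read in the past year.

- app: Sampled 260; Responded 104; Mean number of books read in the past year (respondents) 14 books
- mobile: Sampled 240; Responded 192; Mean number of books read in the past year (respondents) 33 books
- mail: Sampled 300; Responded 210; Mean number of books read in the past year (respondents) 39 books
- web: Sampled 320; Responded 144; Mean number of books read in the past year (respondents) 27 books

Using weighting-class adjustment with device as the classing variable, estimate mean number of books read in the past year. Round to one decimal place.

28.5

Response rates by class: app 104/260 = 40%, mobile 192/240 = 80%, mail 210/300 = 70%, web 144/320 = 45%.
Each respondent's weight = sampled/responded in their class; summing within a class gives n_sampled, so:
  app: 260 × 14 = 3640
  mobile: 240 × 33 = 7920
  mail: 300 × 39 = 11,700
  web: 320 × 27 = 8640
Adjusted estimate = 31,900 / 1,120 = 28.4821 → 28.5.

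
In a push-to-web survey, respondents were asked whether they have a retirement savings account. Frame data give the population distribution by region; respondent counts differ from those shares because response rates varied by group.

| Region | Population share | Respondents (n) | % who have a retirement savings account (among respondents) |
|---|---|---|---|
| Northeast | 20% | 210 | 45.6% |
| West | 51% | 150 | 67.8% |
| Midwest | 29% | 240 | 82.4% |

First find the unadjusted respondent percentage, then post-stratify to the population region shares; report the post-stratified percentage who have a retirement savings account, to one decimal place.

Naive respondent-only estimate (weights = respondent counts):
  (210/600)×45.6 + (150/600)×67.8 + (240/600)×82.4 = 65.87%
Post-stratified estimate weights by population shares:
  0.2×45.6 + 0.51×67.8 + 0.29×82.4 = 67.594%

67.6%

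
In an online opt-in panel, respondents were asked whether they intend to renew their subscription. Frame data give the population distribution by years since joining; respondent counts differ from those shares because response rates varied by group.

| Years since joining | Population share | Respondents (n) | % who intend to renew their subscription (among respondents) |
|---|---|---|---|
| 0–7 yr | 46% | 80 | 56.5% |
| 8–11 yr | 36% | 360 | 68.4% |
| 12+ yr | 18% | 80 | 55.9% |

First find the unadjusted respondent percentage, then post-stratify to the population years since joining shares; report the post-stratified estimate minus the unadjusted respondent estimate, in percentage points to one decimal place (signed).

-4.0 percentage points

Without adjustment, the pooled respondent share is:
  (80/520)×56.5 + (360/520)×68.4 + (80/520)×55.9 = 64.6462%
Reweighting by population years since joining shares:
  0.46×56.5 + 0.36×68.4 + 0.18×55.9 = 60.676%
Difference = 60.676 − 64.6462 = -3.9702 pp.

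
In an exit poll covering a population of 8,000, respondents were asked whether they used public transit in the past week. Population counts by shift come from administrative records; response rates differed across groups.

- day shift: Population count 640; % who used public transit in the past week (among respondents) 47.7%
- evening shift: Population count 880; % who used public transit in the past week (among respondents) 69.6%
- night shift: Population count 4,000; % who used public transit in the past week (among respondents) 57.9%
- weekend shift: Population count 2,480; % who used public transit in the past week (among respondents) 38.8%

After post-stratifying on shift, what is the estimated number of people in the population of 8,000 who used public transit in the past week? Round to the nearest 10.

Apply each group's respondent rate to its population count:
  day shift: 640 × 47.7% = 305.28
  evening shift: 880 × 69.6% = 612.48
  night shift: 4,000 × 57.9% = 2316
  weekend shift: 2,480 × 38.8% = 962.24
Estimated total = 4196 → 4,200.

4,200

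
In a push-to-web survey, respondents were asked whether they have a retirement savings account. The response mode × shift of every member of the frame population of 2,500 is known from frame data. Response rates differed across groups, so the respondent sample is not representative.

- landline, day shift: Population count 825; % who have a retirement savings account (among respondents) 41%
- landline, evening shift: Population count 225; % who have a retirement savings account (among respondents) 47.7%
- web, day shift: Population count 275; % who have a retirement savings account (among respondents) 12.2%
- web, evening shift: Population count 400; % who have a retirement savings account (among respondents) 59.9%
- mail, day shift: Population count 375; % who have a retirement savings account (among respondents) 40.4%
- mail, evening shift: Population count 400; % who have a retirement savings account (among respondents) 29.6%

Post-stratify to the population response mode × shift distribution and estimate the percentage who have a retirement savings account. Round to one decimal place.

39.5%

Weight each group's respondent value by its population share:
  landline, day shift: (825/2,500) × 41 = 13.53
  landline, evening shift: (225/2,500) × 47.7 = 4.293
  web, day shift: (275/2,500) × 12.2 = 1.342
  web, evening shift: (400/2,500) × 59.9 = 9.584
  mail, day shift: (375/2,500) × 40.4 = 6.06
  mail, evening shift: (400/2,500) × 29.6 = 4.736
Post-stratified estimate = 39.545 → 39.5%.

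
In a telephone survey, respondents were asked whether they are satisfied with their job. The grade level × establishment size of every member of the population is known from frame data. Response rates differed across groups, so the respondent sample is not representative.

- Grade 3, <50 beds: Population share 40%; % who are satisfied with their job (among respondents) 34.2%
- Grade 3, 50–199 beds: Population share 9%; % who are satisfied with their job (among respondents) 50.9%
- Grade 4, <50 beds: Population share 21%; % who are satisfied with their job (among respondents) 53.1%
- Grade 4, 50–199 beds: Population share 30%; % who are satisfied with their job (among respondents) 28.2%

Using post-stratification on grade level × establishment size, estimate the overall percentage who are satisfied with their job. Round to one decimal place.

37.9%

Reweight to the known grade level × establishment size distribution:
  Grade 3, <50 beds: 0.4 × 34.2 = 13.68
  Grade 3, 50–199 beds: 0.09 × 50.9 = 4.581
  Grade 4, <50 beds: 0.21 × 53.1 = 11.151
  Grade 4, 50–199 beds: 0.3 × 28.2 = 8.46
Post-stratified estimate = 37.872 → 37.9%.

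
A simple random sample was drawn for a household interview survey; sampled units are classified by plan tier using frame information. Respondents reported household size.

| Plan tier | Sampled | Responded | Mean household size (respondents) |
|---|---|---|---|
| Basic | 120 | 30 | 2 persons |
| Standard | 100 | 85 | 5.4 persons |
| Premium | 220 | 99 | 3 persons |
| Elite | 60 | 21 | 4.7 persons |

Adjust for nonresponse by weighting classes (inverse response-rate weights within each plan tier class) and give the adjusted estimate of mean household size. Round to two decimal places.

3.44

Class response rates: Basic 30/120 = 25%, Standard 85/100 = 85%, Premium 99/220 = 45%, Elite 21/60 = 35%.
Weighting each respondent by the inverse class response rate inflates each class back to its sampled size, so the class weight is n_sampled:
  Basic: 120 × 2 = 240
  Standard: 100 × 5.4 = 540
  Premium: 220 × 3 = 660
  Elite: 60 × 4.7 = 282
Adjusted estimate = 1722 / 500 = 3.444 → 3.44.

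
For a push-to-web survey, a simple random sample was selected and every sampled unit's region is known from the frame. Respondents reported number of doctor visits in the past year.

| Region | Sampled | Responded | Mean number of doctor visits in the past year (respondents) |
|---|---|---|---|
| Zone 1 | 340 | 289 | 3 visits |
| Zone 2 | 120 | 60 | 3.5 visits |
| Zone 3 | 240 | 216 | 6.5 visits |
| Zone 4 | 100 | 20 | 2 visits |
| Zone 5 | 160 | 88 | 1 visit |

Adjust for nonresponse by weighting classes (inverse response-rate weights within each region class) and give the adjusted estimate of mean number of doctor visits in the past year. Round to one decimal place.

Response rates by class: Zone 1 289/340 = 85%, Zone 2 60/120 = 50%, Zone 3 216/240 = 90%, Zone 4 20/100 = 20%, Zone 5 88/160 = 55%.
Inverse-response-rate weighting restores each class to its sampled count, so class totals weight by n_sampled:
  Zone 1: 340 × 3 = 1020
  Zone 2: 120 × 3.5 = 420
  Zone 3: 240 × 6.5 = 1560
  Zone 4: 100 × 2 = 200
  Zone 5: 160 × 1 = 160
Adjusted estimate = 3360 / 960 = 3.5 → 3.5.

3.5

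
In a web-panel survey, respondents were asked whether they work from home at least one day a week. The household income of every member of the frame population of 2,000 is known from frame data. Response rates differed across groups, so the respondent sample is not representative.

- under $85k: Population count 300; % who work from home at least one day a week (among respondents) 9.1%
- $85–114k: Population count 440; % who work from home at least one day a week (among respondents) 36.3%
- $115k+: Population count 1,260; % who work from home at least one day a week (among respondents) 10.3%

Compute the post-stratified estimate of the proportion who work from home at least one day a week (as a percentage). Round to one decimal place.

Post-stratification weights by population share, not respondent share:
  under $85k: (300/2,000) × 9.1 = 1.365
  $85–114k: (440/2,000) × 36.3 = 7.986
  $115k+: (1,260/2,000) × 10.3 = 6.489
Post-stratified estimate = 15.84 → 15.8%.

15.8%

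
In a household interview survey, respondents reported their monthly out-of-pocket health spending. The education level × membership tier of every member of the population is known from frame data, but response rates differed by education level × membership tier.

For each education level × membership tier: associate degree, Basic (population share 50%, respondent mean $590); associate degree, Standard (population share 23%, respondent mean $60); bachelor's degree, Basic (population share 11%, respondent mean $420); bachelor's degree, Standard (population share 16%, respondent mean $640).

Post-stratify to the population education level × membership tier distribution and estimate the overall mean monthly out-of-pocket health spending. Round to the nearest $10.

$460

Each cell contributes population-share × respondent value:
  associate degree, Basic: 0.5 × 590 = 295
  associate degree, Standard: 0.23 × 60 = 13.8
  bachelor's degree, Basic: 0.11 × 420 = 46.2
  bachelor's degree, Standard: 0.16 × 640 = 102.4
Post-stratified estimate = 457.4 → $460.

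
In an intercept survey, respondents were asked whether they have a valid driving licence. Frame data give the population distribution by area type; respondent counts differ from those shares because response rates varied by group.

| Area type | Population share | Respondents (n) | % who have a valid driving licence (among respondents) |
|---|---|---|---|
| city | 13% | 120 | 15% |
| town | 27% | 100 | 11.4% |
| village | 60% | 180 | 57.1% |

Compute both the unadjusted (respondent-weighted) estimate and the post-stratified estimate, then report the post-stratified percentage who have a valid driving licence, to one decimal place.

Without adjustment, the pooled respondent share is:
  (120/400)×15 + (100/400)×11.4 + (180/400)×57.1 = 33.045%
Post-stratifying to population shares instead:
  0.13×15 + 0.27×11.4 + 0.6×57.1 = 39.288%

39.3%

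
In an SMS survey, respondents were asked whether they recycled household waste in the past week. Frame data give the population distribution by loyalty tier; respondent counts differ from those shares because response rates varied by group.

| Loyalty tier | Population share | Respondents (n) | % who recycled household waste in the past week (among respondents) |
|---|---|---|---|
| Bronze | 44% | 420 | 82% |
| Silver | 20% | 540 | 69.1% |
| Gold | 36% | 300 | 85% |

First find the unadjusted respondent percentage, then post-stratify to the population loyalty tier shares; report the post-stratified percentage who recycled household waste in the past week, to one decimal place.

Unadjusted (pooled respondent) estimate weights by respondent counts:
  (420/1260)×82 + (540/1260)×69.1 + (300/1260)×85 = 77.1857%
Post-stratifying to population shares instead:
  0.44×82 + 0.2×69.1 + 0.36×85 = 80.5%

80.5%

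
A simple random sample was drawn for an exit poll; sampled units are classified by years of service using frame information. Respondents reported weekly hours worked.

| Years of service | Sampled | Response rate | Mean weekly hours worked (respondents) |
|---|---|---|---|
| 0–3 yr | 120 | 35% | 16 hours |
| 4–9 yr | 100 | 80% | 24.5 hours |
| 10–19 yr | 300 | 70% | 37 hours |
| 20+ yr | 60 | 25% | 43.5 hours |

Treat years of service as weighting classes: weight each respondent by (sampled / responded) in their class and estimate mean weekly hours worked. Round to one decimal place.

Inverse-response-rate weighting restores each class to its sampled count, so class totals weight by n_sampled:
  0–3 yr: 120 × 16 = 1920
  4–9 yr: 100 × 24.5 = 2450
  10–19 yr: 300 × 37 = 11,100
  20+ yr: 60 × 43.5 = 2610
Adjusted estimate = 18,080 / 580 = 31.1724 → 31.2.

31.2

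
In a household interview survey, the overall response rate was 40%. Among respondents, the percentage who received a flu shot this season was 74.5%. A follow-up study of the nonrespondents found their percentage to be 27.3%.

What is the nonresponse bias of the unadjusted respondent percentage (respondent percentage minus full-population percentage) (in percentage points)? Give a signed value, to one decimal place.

+28.3 percentage points

Nonresponse fraction = 1 − 0.4 = 0.6.
Bias = (nonresponse fraction) × (respondent percentage − nonrespondent percentage)
     = 0.6 × (74.5 − 27.3) = 0.6 × 47.2 = 28.32.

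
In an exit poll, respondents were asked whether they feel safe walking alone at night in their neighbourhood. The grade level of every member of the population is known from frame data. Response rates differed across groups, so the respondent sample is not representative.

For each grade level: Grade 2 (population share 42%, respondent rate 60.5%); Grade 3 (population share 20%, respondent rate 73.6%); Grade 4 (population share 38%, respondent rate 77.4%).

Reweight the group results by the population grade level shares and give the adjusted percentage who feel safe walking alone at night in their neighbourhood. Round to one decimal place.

69.5%

Post-stratification weights by population share, not respondent share:
  Grade 2: 0.42 × 60.5 = 25.41
  Grade 3: 0.2 × 73.6 = 14.72
  Grade 4: 0.38 × 77.4 = 29.412
Post-stratified estimate = 69.542 → 69.5%.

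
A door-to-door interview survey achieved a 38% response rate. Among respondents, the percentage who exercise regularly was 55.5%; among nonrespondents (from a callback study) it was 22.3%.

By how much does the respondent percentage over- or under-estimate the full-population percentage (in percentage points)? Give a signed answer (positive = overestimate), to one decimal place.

Nonresponse fraction = 1 − 0.38 = 0.62.
Bias = (nonresponse fraction) × (respondent percentage − nonrespondent percentage)
     = 0.62 × (55.5 − 22.3) = 0.62 × 33.2 = 20.584.

+20.6 percentage points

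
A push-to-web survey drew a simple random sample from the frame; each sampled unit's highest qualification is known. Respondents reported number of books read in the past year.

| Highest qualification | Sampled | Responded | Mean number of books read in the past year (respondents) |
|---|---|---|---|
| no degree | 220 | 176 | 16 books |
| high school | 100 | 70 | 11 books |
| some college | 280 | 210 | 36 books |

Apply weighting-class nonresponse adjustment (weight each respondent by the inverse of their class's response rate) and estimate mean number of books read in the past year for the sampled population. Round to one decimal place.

Class response rates: no degree 176/220 = 80%, high school 70/100 = 70%, some college 210/280 = 75%.
Inverse-response-rate weighting restores each class to its sampled count, so class totals weight by n_sampled:
  no degree: 220 × 16 = 3520
  high school: 100 × 11 = 1100
  some college: 280 × 36 = 10,080
Adjusted estimate = 14,700 / 600 = 24.5 → 24.5.

24.5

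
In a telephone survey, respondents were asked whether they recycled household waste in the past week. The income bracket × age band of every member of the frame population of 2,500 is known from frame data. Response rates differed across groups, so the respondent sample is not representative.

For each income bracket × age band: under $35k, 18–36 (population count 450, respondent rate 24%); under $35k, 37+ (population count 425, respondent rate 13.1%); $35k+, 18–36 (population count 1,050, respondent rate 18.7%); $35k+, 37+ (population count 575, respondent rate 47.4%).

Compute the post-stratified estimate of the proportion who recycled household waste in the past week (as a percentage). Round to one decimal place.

25.3%

Reweight to the known income bracket × age band distribution:
  under $35k, 18–36: (450/2,500) × 24 = 4.32
  under $35k, 37+: (425/2,500) × 13.1 = 2.227
  $35k+, 18–36: (1,050/2,500) × 18.7 = 7.854
  $35k+, 37+: (575/2,500) × 47.4 = 10.902
Post-stratified estimate = 25.303 → 25.3%.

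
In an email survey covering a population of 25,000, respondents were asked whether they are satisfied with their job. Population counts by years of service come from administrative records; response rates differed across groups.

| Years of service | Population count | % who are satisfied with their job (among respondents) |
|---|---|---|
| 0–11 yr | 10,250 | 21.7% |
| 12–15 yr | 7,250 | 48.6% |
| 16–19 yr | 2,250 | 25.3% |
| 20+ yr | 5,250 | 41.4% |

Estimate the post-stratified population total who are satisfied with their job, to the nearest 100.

8,500

Estimated count per cell = population count × respondent percentage:
  0–11 yr: 10,250 × 21.7% = 2224.25
  12–15 yr: 7,250 × 48.6% = 3523.5
  16–19 yr: 2,250 × 25.3% = 569.25
  20+ yr: 5,250 × 41.4% = 2173.5
Estimated total = 8490.5 → 8,500.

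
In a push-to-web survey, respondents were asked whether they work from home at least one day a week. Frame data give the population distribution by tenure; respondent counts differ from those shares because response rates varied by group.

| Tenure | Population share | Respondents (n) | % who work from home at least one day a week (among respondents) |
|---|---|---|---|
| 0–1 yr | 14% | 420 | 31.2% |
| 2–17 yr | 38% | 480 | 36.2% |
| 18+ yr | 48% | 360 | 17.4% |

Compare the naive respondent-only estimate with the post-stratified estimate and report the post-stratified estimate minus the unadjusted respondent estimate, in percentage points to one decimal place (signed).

-2.7 percentage points

Without adjustment, the pooled respondent share is:
  (420/1260)×31.2 + (480/1260)×36.2 + (360/1260)×17.4 = 29.1619%
Reweighting by population tenure shares:
  0.14×31.2 + 0.38×36.2 + 0.48×17.4 = 26.476%
Difference = 26.476 − 29.1619 = -2.6859 pp.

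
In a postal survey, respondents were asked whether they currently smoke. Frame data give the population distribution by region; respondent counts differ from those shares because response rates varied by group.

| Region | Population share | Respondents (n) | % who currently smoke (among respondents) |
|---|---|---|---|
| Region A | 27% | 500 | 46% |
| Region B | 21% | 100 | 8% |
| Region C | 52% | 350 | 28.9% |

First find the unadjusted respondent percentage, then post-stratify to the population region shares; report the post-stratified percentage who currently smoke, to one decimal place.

Naive respondent-only estimate (weights = respondent counts):
  (500/950)×46 + (100/950)×8 + (350/950)×28.9 = 35.7%
Reweighting by population region shares:
  0.27×46 + 0.21×8 + 0.52×28.9 = 29.128%

29.1%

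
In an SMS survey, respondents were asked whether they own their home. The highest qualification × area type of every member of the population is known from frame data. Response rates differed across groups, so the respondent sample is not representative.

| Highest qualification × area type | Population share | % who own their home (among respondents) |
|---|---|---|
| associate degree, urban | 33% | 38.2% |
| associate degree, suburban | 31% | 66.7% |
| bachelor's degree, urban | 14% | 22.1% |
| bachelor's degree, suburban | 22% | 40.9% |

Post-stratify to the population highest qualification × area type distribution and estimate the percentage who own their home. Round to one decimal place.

45.4%

Each cell contributes population-share × respondent value:
  associate degree, urban: 0.33 × 38.2 = 12.606
  associate degree, suburban: 0.31 × 66.7 = 20.677
  bachelor's degree, urban: 0.14 × 22.1 = 3.094
  bachelor's degree, suburban: 0.22 × 40.9 = 8.998
Post-stratified estimate = 45.375 → 45.4%.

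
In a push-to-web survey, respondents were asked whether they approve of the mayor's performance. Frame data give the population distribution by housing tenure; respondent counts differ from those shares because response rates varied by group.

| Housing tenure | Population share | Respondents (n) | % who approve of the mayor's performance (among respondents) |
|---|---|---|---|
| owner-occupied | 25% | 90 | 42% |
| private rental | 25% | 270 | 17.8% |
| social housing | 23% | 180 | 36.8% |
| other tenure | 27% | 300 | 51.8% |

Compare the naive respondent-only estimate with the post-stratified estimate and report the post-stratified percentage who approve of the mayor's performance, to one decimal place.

Unadjusted (pooled respondent) estimate weights by respondent counts:
  (90/840)×42 + (270/840)×17.8 + (180/840)×36.8 + (300/840)×51.8 = 36.6071%
Post-stratifying to population shares instead:
  0.25×42 + 0.25×17.8 + 0.23×36.8 + 0.27×51.8 = 37.4%

37.4%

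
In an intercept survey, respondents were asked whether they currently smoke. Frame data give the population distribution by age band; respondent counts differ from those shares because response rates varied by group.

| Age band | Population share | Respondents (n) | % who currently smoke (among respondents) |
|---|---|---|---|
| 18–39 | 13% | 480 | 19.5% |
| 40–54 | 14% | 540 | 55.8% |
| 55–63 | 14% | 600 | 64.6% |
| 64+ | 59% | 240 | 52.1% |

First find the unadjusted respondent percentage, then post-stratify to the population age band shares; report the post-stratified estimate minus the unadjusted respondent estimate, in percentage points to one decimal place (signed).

Naive respondent-only estimate (weights = respondent counts):
  (480/1860)×19.5 + (540/1860)×55.8 + (600/1860)×64.6 + (240/1860)×52.1 = 48.7935%
Reweighting by population age band shares:
  0.13×19.5 + 0.14×55.8 + 0.14×64.6 + 0.59×52.1 = 50.13%
Difference = 50.13 − 48.7935 = 1.3365 pp.

+1.3 percentage points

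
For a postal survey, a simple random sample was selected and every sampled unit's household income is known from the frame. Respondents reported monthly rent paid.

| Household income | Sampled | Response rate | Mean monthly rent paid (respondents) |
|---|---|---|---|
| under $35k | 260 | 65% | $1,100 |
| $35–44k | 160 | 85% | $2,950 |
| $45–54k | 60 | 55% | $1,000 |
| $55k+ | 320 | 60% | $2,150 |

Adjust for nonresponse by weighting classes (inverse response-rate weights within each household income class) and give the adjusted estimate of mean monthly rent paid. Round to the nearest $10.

$1,880

Each respondent's weight = sampled/responded in their class; summing within a class gives n_sampled, so:
  under $35k: 260 × 1100 = 286,000
  $35–44k: 160 × 2950 = 472,000
  $45–54k: 60 × 1000 = 60,000
  $55k+: 320 × 2150 = 688,000
Adjusted estimate = 1,506,000 / 800 = 1882.5 → $1,880.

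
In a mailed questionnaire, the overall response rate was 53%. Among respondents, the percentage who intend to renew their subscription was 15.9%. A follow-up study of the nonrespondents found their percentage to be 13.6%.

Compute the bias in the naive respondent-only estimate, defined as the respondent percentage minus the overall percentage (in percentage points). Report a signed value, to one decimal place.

+1.1 percentage points

Nonresponse fraction = 1 − 0.53 = 0.47.
Bias = (nonresponse fraction) × (respondent percentage − nonrespondent percentage)
     = 0.47 × (15.9 − 13.6) = 0.47 × 2.3 = 1.081.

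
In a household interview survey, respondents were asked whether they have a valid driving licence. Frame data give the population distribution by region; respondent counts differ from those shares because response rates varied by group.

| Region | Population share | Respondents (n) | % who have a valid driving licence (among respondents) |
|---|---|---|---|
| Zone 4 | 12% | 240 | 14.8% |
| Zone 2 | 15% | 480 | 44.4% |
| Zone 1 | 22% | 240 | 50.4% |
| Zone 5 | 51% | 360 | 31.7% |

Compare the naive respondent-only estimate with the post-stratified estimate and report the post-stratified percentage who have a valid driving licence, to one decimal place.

Without adjustment, the pooled respondent share is:
  (240/1320)×14.8 + (480/1320)×44.4 + (240/1320)×50.4 + (360/1320)×31.7 = 36.6455%
Reweighting by population region shares:
  0.12×14.8 + 0.15×44.4 + 0.22×50.4 + 0.51×31.7 = 35.691%

35.7%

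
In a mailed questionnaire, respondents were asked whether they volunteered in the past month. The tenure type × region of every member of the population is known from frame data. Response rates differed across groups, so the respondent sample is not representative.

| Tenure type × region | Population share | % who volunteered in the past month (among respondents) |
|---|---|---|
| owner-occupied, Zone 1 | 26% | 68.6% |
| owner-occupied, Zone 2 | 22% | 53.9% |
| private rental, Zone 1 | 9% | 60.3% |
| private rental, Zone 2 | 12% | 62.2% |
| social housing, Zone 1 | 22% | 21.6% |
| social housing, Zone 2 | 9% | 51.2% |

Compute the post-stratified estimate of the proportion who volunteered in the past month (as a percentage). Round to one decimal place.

51.9%

Post-stratification weights by population share, not respondent share:
  owner-occupied, Zone 1: 0.26 × 68.6 = 17.836
  owner-occupied, Zone 2: 0.22 × 53.9 = 11.858
  private rental, Zone 1: 0.09 × 60.3 = 5.427
  private rental, Zone 2: 0.12 × 62.2 = 7.464
  social housing, Zone 1: 0.22 × 21.6 = 4.752
  social housing, Zone 2: 0.09 × 51.2 = 4.608
Post-stratified estimate = 51.945 → 51.9%.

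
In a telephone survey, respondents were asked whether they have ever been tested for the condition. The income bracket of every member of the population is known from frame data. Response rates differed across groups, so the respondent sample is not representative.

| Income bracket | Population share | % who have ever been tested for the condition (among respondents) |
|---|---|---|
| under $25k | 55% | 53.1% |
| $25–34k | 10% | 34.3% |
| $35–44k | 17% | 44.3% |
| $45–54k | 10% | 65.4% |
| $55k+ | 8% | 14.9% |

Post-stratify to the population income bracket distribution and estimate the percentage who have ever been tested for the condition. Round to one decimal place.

47.9%

Weight each group's respondent value by its population share:
  under $25k: 0.55 × 53.1 = 29.205
  $25–34k: 0.1 × 34.3 = 3.43
  $35–44k: 0.17 × 44.3 = 7.531
  $45–54k: 0.1 × 65.4 = 6.54
  $55k+: 0.08 × 14.9 = 1.192
Post-stratified estimate = 47.898 → 47.9%.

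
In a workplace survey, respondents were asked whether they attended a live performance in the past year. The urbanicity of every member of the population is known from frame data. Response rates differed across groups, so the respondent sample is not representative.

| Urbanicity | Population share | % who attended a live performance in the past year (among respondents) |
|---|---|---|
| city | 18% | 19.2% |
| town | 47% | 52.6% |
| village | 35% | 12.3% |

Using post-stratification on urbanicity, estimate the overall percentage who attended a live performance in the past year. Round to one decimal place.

Reweight to the known urbanicity distribution:
  city: 0.18 × 19.2 = 3.456
  town: 0.47 × 52.6 = 24.722
  village: 0.35 × 12.3 = 4.305
Post-stratified estimate = 32.483 → 32.5%.

32.5%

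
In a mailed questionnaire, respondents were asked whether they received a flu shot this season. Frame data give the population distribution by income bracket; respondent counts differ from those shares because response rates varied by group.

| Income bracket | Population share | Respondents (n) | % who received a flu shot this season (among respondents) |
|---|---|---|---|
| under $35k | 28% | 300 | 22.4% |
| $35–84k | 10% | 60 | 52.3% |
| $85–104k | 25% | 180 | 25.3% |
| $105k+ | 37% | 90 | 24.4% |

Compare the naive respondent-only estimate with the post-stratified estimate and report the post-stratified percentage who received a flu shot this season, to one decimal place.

Naive respondent-only estimate (weights = respondent counts):
  (300/630)×22.4 + (60/630)×52.3 + (180/630)×25.3 + (90/630)×24.4 = 26.3619%
Post-stratified estimate weights by population shares:
  0.28×22.4 + 0.1×52.3 + 0.25×25.3 + 0.37×24.4 = 26.855%

26.9%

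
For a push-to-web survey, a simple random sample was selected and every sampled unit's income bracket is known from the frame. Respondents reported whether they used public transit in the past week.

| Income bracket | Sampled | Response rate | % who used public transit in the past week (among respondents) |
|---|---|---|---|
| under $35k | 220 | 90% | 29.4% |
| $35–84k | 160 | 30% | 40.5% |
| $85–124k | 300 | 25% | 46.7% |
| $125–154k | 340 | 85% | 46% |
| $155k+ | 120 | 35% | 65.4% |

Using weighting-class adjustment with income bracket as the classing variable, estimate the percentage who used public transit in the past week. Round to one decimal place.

44.3%

Weighting each respondent by the inverse class response rate inflates each class back to its sampled size, so the class weight is n_sampled:
  under $35k: 220 × 29.4 = 6468
  $35–84k: 160 × 40.5 = 6480
  $85–124k: 300 × 46.7 = 14,010
  $125–154k: 340 × 46 = 15,640
  $155k+: 120 × 65.4 = 7848
Adjusted estimate = 50,446 / 1,140 = 44.2509 → 44.3%.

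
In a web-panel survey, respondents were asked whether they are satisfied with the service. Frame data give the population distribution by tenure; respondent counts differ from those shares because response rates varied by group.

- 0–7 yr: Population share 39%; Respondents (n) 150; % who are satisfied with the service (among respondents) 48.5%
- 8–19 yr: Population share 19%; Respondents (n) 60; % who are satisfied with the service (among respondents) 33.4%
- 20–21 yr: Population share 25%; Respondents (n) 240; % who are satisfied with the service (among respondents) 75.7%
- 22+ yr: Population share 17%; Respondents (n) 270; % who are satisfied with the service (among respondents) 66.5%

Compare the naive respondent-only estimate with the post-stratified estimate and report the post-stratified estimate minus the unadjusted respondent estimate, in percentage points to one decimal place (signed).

Unadjusted (pooled respondent) estimate weights by respondent counts:
  (150/720)×48.5 + (60/720)×33.4 + (240/720)×75.7 + (270/720)×66.5 = 63.0583%
Post-stratifying to population shares instead:
  0.39×48.5 + 0.19×33.4 + 0.25×75.7 + 0.17×66.5 = 55.491%
Difference = 55.491 − 63.0583 = -7.5673 pp.

-7.6 percentage points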